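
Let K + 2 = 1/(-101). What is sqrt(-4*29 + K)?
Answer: I*sqrt(1203819)/101 ≈ 10.863*I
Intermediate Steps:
K = -203/101 (K = -2 + 1/(-101) = -2 - 1/101 = -203/101 ≈ -2.0099)
sqrt(-4*29 + K) = sqrt(-4*29 - 203/101) = sqrt(-116 - 203/101) = sqrt(-11919/101) = I*sqrt(1203819)/101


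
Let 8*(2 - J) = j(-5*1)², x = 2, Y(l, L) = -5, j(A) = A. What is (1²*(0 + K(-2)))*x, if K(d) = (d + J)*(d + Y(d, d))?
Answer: 175/4 ≈ 43.750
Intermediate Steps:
J = -9/8 (J = 2 - (-5*1)²/8 = 2 - ⅛*(-5)² = 2 - ⅛*25 = 2 - 25/8 = -9/8 ≈ -1.1250)
K(d) = (-5 + d)*(-9/8 + d) (K(d) = (d - 9/8)*(d - 5) = (-9/8 + d)*(-5 + d) = (-5 + d)*(-9/8 + d))
(1²*(0 + K(-2)))*x = (1²*(0 + (45/8 + (-2)² - 49/8*(-2))))*2 = (1*(0 + (45/8 + 4 + 49/4)))*2 = (1*(0 + 175/8))*2 = (1*(175/8))*2 = (175/8)*2 = 175/4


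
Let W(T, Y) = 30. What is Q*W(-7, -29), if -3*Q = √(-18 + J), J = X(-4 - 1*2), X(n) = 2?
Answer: -40*I ≈ -40.0*I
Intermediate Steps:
J = 2
Q = -4*I/3 (Q = -√(-18 + 2)/3 = -4*I/3 ≈ -1.3333*I)
Q*W(-7, -29) = -4*I/3*30 = -40*I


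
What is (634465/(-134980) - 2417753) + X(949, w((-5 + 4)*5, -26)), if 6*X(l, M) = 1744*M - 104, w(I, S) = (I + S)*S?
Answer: -58945703921/26996 ≈ -2.1835e+6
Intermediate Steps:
w(I, S) = S*(I + S)
X(l, M) = -52/3 + 872*M/3 (X(l, M) = (1744*M - 104)/6 = (-104 + 1744*M)/6 = -52/3 + 872*M/3)
(634465/(-134980) - 2417753) + X(949, w((-5 + 4)*5, -26)) = (634465/(-134980) - 2417753) + (-52/3 + 872*(-26*((-5 + 4)*5 - 26))/3) = (634465*(-1/134980) - 2417753) + (-52/3 + 872*(-26*(-1*5 - 26))/3) = (-126893/26996 - 2417753) + (-52/3 + 872*(-26*(-5 - 26))/3) = -65269786881/26996 + (-52/3 + 872*(-26*(-31))/3) = -65269786881/26996 + (-52/3 + (872/3)*806) = -65269786881/26996 + (-52/3 + 702832/3) = -65269786881/26996 + 234260 = -58945703921/26996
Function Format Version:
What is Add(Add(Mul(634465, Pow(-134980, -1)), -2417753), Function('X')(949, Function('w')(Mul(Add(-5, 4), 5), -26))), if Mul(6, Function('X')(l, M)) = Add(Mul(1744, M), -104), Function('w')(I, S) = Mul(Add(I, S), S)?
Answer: Rational(-58945703921, 26996) ≈ -2.1835e+6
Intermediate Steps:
Function('w')(I, S) = Mul(S, Add(I, S))
Function('X')(l, M) = Add(Rational(-52, 3), Mul(Rational(872, 3), M)) (Function('X')(l, M) = Mul(Rational(1, 6), Add(Mul(1744, M), -104)) = Mul(Rational(1, 6), Add(-104, Mul(1744, M))) = Add(Rational(-52, 3), Mul(Rational(872, 3), M)))
Add(Add(Mul(634465, Pow(-134980, -1)), -2417753), Function('X')(949, Function('w')(Mul(Add(-5, 4), 5), -26))) = Add(Add(Mul(634465, Pow(-134980, -1)), -2417753), Add(Rational(-52, 3), Mul(Rational(872, 3), Mul(-26, Add(Mul(Add(-5, 4), 5), -26))))) = Add(Add(Mul(634465, Rational(-1, 134980)), -2417753), Add(Rational(-52, 3), Mul(Rational(872, 3), Mul(-26, Add(Mul(-1, 5), -26))))) = Add(Add(Rational(-126893, 26996), -2417753), Add(Rational(-52, 3), Mul(Rational(872, 3), Mul(-26, Add(-5, -26))))) = Add(Rational(-65269786881, 26996), Add(Rational(-52, 3), Mul(Rational(872, 3), Mul(-26, -31)))) = Add(Rational(-65269786881, 26996), Add(Rational(-52, 3), Mul(Rational(872, 3), 806))) = Add(Rational(-65269786881, 26996), Add(Rational(-52, 3), Rational(702832, 3))) = Add(Rational(-65269786881, 26996), 234260) = Rational(-58945703921, 26996)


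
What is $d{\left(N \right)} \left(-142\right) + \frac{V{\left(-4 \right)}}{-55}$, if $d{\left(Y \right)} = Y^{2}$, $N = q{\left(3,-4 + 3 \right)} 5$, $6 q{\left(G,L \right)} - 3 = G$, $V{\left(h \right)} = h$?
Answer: $- \frac{195246}{55} \approx -3549.9$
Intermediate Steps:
$q{\left(G,L \right)} = \frac{1}{2} + \frac{G}{6}$
$N = 5$ ($N = \left(\frac{1}{2} + \frac{1}{6} \cdot 3\right) 5 = \left(\frac{1}{2} + \frac{1}{2}\right) 5 = 1 \cdot 5 = 5$)
$d{\left(N \right)} \left(-142\right) + \frac{V{\left(-4 \right)}}{-55} = 5^{2} \left(-142\right) - \frac{4}{-55} = 25 \left(-142\right) - - \frac{4}{55} = -3550 + \frac{4}{55} = - \frac{195246}{55}$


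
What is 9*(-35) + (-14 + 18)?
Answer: -311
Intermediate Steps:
9*(-35) + (-14 + 18) = -315 + 4 = -311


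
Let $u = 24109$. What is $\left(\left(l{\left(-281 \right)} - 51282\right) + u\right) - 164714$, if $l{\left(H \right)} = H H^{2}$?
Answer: $-22379928$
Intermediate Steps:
$l{\left(H \right)} = H^{3}$
$\left(\left(l{\left(-281 \right)} - 51282\right) + u\right) - 164714 = \left(\left(\left(-281\right)^{3} - 51282\right) + 24109\right) - 164714 = \left(\left(-22188041 - 51282\right) + 24109\right) - 164714 = \left(-22239323 + 24109\right) - 164714 = -22215214 - 164714 = -22379928$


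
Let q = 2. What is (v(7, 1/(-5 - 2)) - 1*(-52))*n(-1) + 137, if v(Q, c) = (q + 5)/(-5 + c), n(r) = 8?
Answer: 4879/9 ≈ 542.11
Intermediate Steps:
v(Q, c) = 7/(-5 + c) (v(Q, c) = (2 + 5)/(-5 + c) = 7/(-5 + c))
(v(7, 1/(-5 - 2)) - 1*(-52))*n(-1) + 137 = (7/(-5 + 1/(-5 - 2)) - 1*(-52))*8 + 137 = (7/(-5 + 1/(-7)) + 52)*8 + 137 = (7/(-5 - ⅐) + 52)*8 + 137 = (7/(-36/7) + 52)*8 + 137 = (7*(-7/36) + 52)*8 + 137 = (-49/36 + 52)*8 + 137 = (1823/36)*8 + 137 = 3646/9 + 137 = 4879/9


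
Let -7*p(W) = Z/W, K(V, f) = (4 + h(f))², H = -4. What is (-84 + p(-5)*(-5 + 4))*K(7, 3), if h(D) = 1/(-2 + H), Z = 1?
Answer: -1555789/1260 ≈ -1234.8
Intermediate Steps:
h(D) = -⅙ (h(D) = 1/(-2 - 4) = 1/(-6) = -⅙)
K(V, f) = 529/36 (K(V, f) = (4 - ⅙)² = (23/6)² = 529/36)
p(W) = -1/(7*W)
(-84 + p(-5)*(-5 + 4))*K(7, 3) = (-84 + (-⅐/(-5))*(-5 + 4))*(529/36) = (-84 - ⅐*(-⅕)*(-1))*(529/36) = (-84 + (1/35)*(-1))*(529/36) = (-84 - 1/35)*(529/36) = -2941/35*529/36 = -1555789/1260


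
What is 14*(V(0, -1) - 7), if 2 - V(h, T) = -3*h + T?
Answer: -56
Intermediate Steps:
V(h, T) = 2 - T + 3*h (V(h, T) = 2 - (-3*h + T) = 2 - (T - 3*h) = 2 + (-T + 3*h) = 2 - T + 3*h)
14*(V(0, -1) - 7) = 14*((2 - 1*(-1) + 3*0) - 7) = 14*((2 + 1 + 0) - 7) = 14*(3 - 7) = 14*(-4) = -56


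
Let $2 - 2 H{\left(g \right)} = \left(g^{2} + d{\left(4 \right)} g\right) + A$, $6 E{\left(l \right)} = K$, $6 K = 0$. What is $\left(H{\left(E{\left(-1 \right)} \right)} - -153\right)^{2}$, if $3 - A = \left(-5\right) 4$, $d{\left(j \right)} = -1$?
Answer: $\frac{81225}{4} \approx 20306.0$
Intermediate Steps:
$A = 23$ ($A = 3 - \left(-5\right) 4 = 3 - -20 = 3 + 20 = 23$)
$K = 0$ ($K = \frac{1}{6} \cdot 0 = 0$)
$E{\left(l \right)} = 0$ ($E{\left(l \right)} = \frac{1}{6} \cdot 0 = 0$)
$H{\left(g \right)} = - \frac{21}{2} + \frac{g}{2} - \frac{g^{2}}{2}$ ($H{\left(g \right)} = 1 - \frac{\left(g^{2} - g\right) + 23}{2} = 1 - \frac{23 + g^{2} - g}{2} = 1 - \left(\frac{23}{2} + \frac{g^{2}}{2} - \frac{g}{2}\right) = - \frac{21}{2} + \frac{g}{2} - \frac{g^{2}}{2}$)
$\left(H{\left(E{\left(-1 \right)} \right)} - -153\right)^{2} = \left(\left(- \frac{21}{2} + \frac{1}{2} \cdot 0 - \frac{0^{2}}{2}\right) - -153\right)^{2} = \left(\left(- \frac{21}{2} + 0 - 0\right) + 153\right)^{2} = \left(\left(- \frac{21}{2} + 0 + 0\right) + 153\right)^{2} = \left(- \frac{21}{2} + 153\right)^{2} = \left(\frac{285}{2}\right)^{2} = \frac{81225}{4}$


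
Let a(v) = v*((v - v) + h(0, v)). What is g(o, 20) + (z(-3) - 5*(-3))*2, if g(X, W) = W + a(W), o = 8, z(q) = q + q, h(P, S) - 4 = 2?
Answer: 158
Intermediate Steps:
h(P, S) = 6 (h(P, S) = 4 + 2 = 6)
a(v) = 6*v (a(v) = v*((v - v) + 6) = v*(0 + 6) = v*6 = 6*v)
z(q) = 2*q
g(X, W) = 7*W (g(X, W) = W + 6*W = 7*W)
g(o, 20) + (z(-3) - 5*(-3))*2 = 7*20 + (2*(-3) - 5*(-3))*2 = 140 + (-6 + 15)*2 = 140 + 9*2 = 140 + 18 = 158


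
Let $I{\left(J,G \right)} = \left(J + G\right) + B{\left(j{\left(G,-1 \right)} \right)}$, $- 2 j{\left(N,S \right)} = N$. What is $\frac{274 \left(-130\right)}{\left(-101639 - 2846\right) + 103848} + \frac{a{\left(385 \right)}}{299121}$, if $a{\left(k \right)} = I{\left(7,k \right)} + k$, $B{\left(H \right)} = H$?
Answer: $\frac{1639240361}{29313858} \approx 55.92$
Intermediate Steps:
$j{\left(N,S \right)} = - \frac{N}{2}$
$I{\left(J,G \right)} = J + \frac{G}{2}$ ($I{\left(J,G \right)} = \left(J + G\right) - \frac{G}{2} = \left(G + J\right) - \frac{G}{2} = J + \frac{G}{2}$)
$a{\left(k \right)} = 7 + \frac{3 k}{2}$ ($a{\left(k \right)} = \left(7 + \frac{k}{2}\right) + k = 7 + \frac{3 k}{2}$)
$\frac{274 \left(-130\right)}{\left(-101639 - 2846\right) + 103848} + \frac{a{\left(385 \right)}}{299121} = \frac{274 \left(-130\right)}{\left(-101639 - 2846\right) + 103848} + \frac{7 + \frac{3}{2} \cdot 385}{299121} = - \frac{35620}{-104485 + 103848} + \left(7 + \frac{1155}{2}\right) \frac{1}{299121} = - \frac{35620}{-637} + \frac{1169}{2} \cdot \frac{1}{299121} = \left(-35620\right) \left(- \frac{1}{637}\right) + \frac{1169}{598242} = \frac{2740}{49} + \frac{1169}{598242} = \frac{1639240361}{29313858}$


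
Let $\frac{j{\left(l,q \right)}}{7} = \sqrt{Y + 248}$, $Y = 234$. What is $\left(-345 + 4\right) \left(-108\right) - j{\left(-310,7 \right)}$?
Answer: $36828 - 7 \sqrt{482} \approx 36674.0$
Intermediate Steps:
$j{\left(l,q \right)} = 7 \sqrt{482}$ ($j{\left(l,q \right)} = 7 \sqrt{234 + 248} = 7 \sqrt{482}$)
$\left(-345 + 4\right) \left(-108\right) - j{\left(-310,7 \right)} = \left(-345 + 4\right) \left(-108\right) - 7 \sqrt{482} = \left(-341\right) \left(-108\right) - 7 \sqrt{482} = 36828 - 7 \sqrt{482}$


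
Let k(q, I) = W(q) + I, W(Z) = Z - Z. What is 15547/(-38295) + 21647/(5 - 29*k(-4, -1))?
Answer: 828443267/1302030 ≈ 636.27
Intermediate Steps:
W(Z) = 0
k(q, I) = I (k(q, I) = 0 + I = I)
15547/(-38295) + 21647/(5 - 29*k(-4, -1)) = 15547/(-38295) + 21647/(5 - 29*(-1)) = 15547*(-1/38295) + 21647/(5 + 29) = -15547/38295 + 21647/34 = 828443267/1302030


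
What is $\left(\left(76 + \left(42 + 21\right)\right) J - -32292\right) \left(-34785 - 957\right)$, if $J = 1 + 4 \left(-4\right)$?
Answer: $-1079658594$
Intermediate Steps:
$J = -15$ ($J = 1 - 16 = -15$)
$\left(\left(76 + \left(42 + 21\right)\right) J - -32292\right) \left(-34785 - 957\right) = \left(\left(76 + \left(42 + 21\right)\right) \left(-15\right) - -32292\right) \left(-34785 - 957\right) = \left(\left(76 + 63\right) \left(-15\right) + 32292\right) \left(-35742\right) = \left(139 \left(-15\right) + 32292\right) \left(-35742\right) = \left(-2085 + 32292\right) \left(-35742\right) = 30207 \left(-35742\right) = -1079658594$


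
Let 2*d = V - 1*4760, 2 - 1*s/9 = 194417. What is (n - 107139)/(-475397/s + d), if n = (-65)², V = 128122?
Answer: -6925854915/4150995382 ≈ -1.6685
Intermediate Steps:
s = -1749735 (s = 18 - 9*194417 = 18 - 1749753 = -1749735)
n = 4225
d = 61681 (d = (128122 - 1*4760)/2 = (128122 - 4760)/2 = (½)*123362 = 61681)
(n - 107139)/(-475397/s + d) = (4225 - 107139)/(-475397/(-1749735) + 61681) = -102914/(-475397*(-1/1749735) + 61681) = -102914/(36569/134595 + 61681) = -102914/8301990764/134595 = -102914*134595/8301990764 = -6925854915/4150995382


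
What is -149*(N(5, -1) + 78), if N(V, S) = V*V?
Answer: -15347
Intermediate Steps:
N(V, S) = V**2
-149*(N(5, -1) + 78) = -149*(5**2 + 78) = -149*(25 + 78) = -149*103 = -15347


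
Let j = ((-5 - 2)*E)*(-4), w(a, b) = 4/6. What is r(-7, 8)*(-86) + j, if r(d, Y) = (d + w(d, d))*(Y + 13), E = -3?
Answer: 11354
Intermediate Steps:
w(a, b) = ⅔ (w(a, b) = 4*(⅙) = ⅔)
r(d, Y) = (13 + Y)*(⅔ + d) (r(d, Y) = (d + ⅔)*(Y + 13) = (⅔ + d)*(13 + Y) = (13 + Y)*(⅔ + d))
j = -84 (j = ((-5 - 2)*(-3))*(-4) = -7*(-3)*(-4) = 21*(-4) = -84)
r(-7, 8)*(-86) + j = (26/3 + 13*(-7) + (⅔)*8 + 8*(-7))*(-86) - 84 = (26/3 - 91 + 16/3 - 56)*(-86) - 84 = -133*(-86) - 84 = 11438 - 84 = 11354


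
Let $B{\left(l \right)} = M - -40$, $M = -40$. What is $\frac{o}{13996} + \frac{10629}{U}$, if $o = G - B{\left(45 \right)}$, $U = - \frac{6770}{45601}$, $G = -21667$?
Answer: $- \frac{3391955159737}{47376460} \approx -71596.0$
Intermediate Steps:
$B{\left(l \right)} = 0$ ($B{\left(l \right)} = -40 - -40 = -40 + 40 = 0$)
$U = - \frac{6770}{45601}$ ($U = \left(-6770\right) \frac{1}{45601} = - \frac{6770}{45601} \approx -0.14846$)
$o = -21667$ ($o = -21667 - 0 = -21667 + 0 = -21667$)
$\frac{o}{13996} + \frac{10629}{U} = - \frac{21667}{13996} + \frac{10629}{- \frac{6770}{45601}} = \left(-21667\right) \frac{1}{13996} + 10629 \left(- \frac{45601}{6770}\right) = - \frac{21667}{13996} - \frac{484693029}{6770} = - \frac{3391955159737}{47376460}$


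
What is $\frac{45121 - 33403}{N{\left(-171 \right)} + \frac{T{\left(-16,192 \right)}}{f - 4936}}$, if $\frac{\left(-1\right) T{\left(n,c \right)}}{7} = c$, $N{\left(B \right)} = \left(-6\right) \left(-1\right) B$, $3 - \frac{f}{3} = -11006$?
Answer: $- \frac{7837389}{686255} \approx -11.421$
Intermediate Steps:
$f = 33027$ ($f = 9 - -33018 = 9 + 33018 = 33027$)
$N{\left(B \right)} = 6 B$
$T{\left(n,c \right)} = - 7 c$
$\frac{45121 - 33403}{N{\left(-171 \right)} + \frac{T{\left(-16,192 \right)}}{f - 4936}} = \frac{45121 - 33403}{6 \left(-171\right) + \frac{\left(-7\right) 192}{33027 - 4936}} = \frac{11718}{-1026 - \frac{1344}{28091}} = \frac{11718}{-1026 - \frac{192}{4013}} = \frac{11718}{- \frac{4117530}{4013}} = 11718 \left(- \frac{4013}{4117530}\right) = - \frac{7837389}{686255}$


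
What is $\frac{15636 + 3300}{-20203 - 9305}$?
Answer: $- \frac{1578}{2459} \approx -0.64172$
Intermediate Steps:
$\frac{15636 + 3300}{-20203 - 9305} = \frac{18936}{-29508} = 18936 \left(- \frac{1}{29508}\right) = - \frac{1578}{2459}$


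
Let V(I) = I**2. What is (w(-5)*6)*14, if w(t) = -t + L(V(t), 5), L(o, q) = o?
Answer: 2520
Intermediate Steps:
w(t) = t**2 - t (w(t) = -t + t**2 = t**2 - t)
(w(-5)*6)*14 = (-5*(-1 - 5)*6)*14 = (-5*(-6)*6)*14 = (30*6)*14 = 180*14 = 2520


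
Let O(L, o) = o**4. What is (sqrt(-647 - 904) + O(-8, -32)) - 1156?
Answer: 1047420 + I*sqrt(1551) ≈ 1.0474e+6 + 39.383*I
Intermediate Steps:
(sqrt(-647 - 904) + O(-8, -32)) - 1156 = (sqrt(-647 - 904) + (-32)**4) - 1156 = (sqrt(-1551) + 1048576) - 1156 = (I*sqrt(1551) + 1048576) - 1156 = (1048576 + I*sqrt(1551)) - 1156 = 1047420 + I*sqrt(1551)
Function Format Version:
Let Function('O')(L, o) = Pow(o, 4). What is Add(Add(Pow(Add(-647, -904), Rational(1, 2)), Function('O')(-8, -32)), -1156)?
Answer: Add(1047420, Mul(I, Pow(1551, Rational(1, 2)))) ≈ Add(1.0474e+6, Mul(39.383, I))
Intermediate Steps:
Add(Add(Pow(Add(-647, -904), Rational(1, 2)), Function('O')(-8, -32)), -1156) = Add(Add(Pow(Add(-647, -904), Rational(1, 2)), Pow(-32, 4)), -1156) = Add(Add(Pow(-1551, Rational(1, 2)), 1048576), -1156) = Add(Add(Mul(I, Pow(1551, Rational(1, 2))), 1048576), -1156) = Add(Add(1048576, Mul(I, Pow(1551, Rational(1, 2)))), -1156) = Add(1047420, Mul(I, Pow(1551, Rational(1, 2))))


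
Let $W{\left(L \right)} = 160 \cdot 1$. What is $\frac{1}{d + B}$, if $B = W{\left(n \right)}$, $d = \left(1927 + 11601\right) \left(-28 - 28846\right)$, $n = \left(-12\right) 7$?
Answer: $- \frac{1}{390607312} \approx -2.5601 \cdot 10^{-9}$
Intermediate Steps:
$n = -84$
$d = -390607472$ ($d = 13528 \left(-28874\right) = -390607472$)
$W{\left(L \right)} = 160$
$B = 160$
$\frac{1}{d + B} = \frac{1}{-390607472 + 160} = \frac{1}{-390607312} = - \frac{1}{390607312}$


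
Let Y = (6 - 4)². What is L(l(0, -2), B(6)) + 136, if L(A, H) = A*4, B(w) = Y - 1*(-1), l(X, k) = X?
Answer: 136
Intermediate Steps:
Y = 4 (Y = 2² = 4)
B(w) = 5 (B(w) = 4 - 1*(-1) = 4 + 1 = 5)
L(A, H) = 4*A
L(l(0, -2), B(6)) + 136 = 4*0 + 136 = 0 + 136 = 136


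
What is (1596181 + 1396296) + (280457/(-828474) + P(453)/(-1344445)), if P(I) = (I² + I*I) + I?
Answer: 3333133062115353391/1113837726930 ≈ 2.9925e+6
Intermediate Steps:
P(I) = I + 2*I² (P(I) = (I² + I²) + I = 2*I² + I = I + 2*I²)
(1596181 + 1396296) + (280457/(-828474) + P(453)/(-1344445)) = (1596181 + 1396296) + (280457/(-828474) + (453*(1 + 2*453))/(-1344445)) = 2992477 + (280457*(-1/828474) + (453*(1 + 906))*(-1/1344445)) = 2992477 + (-280457/828474 + (453*907)*(-1/1344445)) = 2992477 + (-280457/828474 + 410871*(-1/1344445)) = 2992477 + (-280457/828474 - 410871/1344445) = 2992477 - 717454952219/1113837726930 = 3333133062115353391/1113837726930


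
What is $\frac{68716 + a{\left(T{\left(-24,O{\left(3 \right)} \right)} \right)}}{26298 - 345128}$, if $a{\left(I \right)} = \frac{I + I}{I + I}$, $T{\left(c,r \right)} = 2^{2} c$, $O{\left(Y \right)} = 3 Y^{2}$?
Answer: $- \frac{68717}{318830} \approx -0.21553$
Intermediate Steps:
$T{\left(c,r \right)} = 4 c$
$a{\left(I \right)} = 1$ ($a{\left(I \right)} = \frac{2 I}{2 I} = 2 I \frac{1}{2 I} = 1$)
$\frac{68716 + a{\left(T{\left(-24,O{\left(3 \right)} \right)} \right)}}{26298 - 345128} = \frac{68716 + 1}{26298 - 345128} = \frac{68717}{-318830} = 68717 \left(- \frac{1}{318830}\right) = - \frac{68717}{318830}$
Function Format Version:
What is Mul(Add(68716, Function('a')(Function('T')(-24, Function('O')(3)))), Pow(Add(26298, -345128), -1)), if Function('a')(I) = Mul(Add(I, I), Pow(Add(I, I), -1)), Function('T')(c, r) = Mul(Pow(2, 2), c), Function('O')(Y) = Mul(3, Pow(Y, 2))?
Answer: Rational(-68717, 318830) ≈ -0.21553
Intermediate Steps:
Function('T')(c, r) = Mul(4, c)
Function('a')(I) = 1 (Function('a')(I) = Mul(Mul(2, I), Pow(Mul(2, I), -1)) = Mul(Mul(2, I), Mul(Rational(1, 2), Pow(I, -1))) = 1)
Mul(Add(68716, Function('a')(Function('T')(-24, Function('O')(3)))), Pow(Add(26298, -345128), -1)) = Mul(Add(68716, 1), Pow(Add(26298, -345128), -1)) = Mul(68717, Pow(-318830, -1)) = Mul(68717, Rational(-1, 318830)) = Rational(-68717, 318830)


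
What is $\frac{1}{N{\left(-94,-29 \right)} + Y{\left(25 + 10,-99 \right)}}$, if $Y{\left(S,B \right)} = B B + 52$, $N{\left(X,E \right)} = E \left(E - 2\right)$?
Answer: $\frac{1}{10752} \approx 9.3006 \cdot 10^{-5}$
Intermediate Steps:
$N{\left(X,E \right)} = E \left(-2 + E\right)$
$Y{\left(S,B \right)} = 52 + B^{2}$ ($Y{\left(S,B \right)} = B^{2} + 52 = 52 + B^{2}$)
$\frac{1}{N{\left(-94,-29 \right)} + Y{\left(25 + 10,-99 \right)}} = \frac{1}{- 29 \left(-2 - 29\right) + \left(52 + \left(-99\right)^{2}\right)} = \frac{1}{\left(-29\right) \left(-31\right) + \left(52 + 9801\right)} = \frac{1}{899 + 9853} = \frac{1}{10752}$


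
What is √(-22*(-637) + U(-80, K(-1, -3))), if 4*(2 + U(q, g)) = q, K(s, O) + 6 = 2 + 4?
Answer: 2*√3498 ≈ 118.29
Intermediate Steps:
K(s, O) = 0 (K(s, O) = -6 + (2 + 4) = -6 + 6 = 0)
U(q, g) = -2 + q/4
√(-22*(-637) + U(-80, K(-1, -3))) = √(-22*(-637) + (-2 + (¼)*(-80))) = √(14014 + (-2 - 20)) = √(14014 - 22) = √13992 = 2*√3498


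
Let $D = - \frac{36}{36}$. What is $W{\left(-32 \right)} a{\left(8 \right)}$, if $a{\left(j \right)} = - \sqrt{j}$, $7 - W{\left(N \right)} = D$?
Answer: $- 16 \sqrt{2} \approx -22.627$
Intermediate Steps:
$D = -1$ ($D = \left(-36\right) \frac{1}{36} = -1$)
$W{\left(N \right)} = 8$ ($W{\left(N \right)} = 7 - -1 = 7 + 1 = 8$)
$W{\left(-32 \right)} a{\left(8 \right)} = 8 \left(- \sqrt{8}\right) = 8 \left(- 2 \sqrt{2}\right) = - 16 \sqrt{2}$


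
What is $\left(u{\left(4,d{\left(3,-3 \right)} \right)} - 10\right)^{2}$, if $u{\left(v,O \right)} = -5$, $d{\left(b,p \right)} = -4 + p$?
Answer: $225$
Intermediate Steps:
$\left(u{\left(4,d{\left(3,-3 \right)} \right)} - 10\right)^{2} = \left(-5 - 10\right)^{2} = \left(-15\right)^{2} = 225$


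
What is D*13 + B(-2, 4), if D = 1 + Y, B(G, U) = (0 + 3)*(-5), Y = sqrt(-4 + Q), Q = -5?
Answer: -2 + 39*I ≈ -2.0 + 39.0*I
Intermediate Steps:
Y = 3*I (Y = sqrt(-4 - 5) = sqrt(-9) = 3*I ≈ 3.0*I)
B(G, U) = -15 (B(G, U) = 3*(-5) = -15)
D = 1 + 3*I ≈ 1.0 + 3.0*I
D*13 + B(-2, 4) = (1 + 3*I)*13 - 15 = (13 + 39*I) - 15 = -2 + 39*I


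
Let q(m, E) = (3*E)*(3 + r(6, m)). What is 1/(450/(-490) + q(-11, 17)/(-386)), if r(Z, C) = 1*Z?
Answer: -18914/39861 ≈ -0.47450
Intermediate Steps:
r(Z, C) = Z
q(m, E) = 27*E (q(m, E) = (3*E)*(3 + 6) = (3*E)*9 = 27*E)
1/(450/(-490) + q(-11, 17)/(-386)) = 1/(450/(-490) + (27*17)/(-386)) = 1/(450*(-1/490) + 459*(-1/386)) = 1/(-45/49 - 459/386) = 1/(-39861/18914) = -18914/39861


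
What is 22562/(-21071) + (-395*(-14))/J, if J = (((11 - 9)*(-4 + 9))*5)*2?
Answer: 11426643/210710 ≈ 54.229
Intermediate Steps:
J = 100 (J = ((2*5)*5)*2 = (10*5)*2 = 50*2 = 100)
22562/(-21071) + (-395*(-14))/J = 22562/(-21071) - 395*(-14)/100 = 22562*(-1/21071) + 5530*(1/100) = -22562/21071 + 553/10 = 11426643/210710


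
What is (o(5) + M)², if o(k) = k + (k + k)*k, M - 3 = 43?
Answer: 10201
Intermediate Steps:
M = 46 (M = 3 + 43 = 46)
o(k) = k + 2*k² (o(k) = k + (2*k)*k = k + 2*k²)
(o(5) + M)² = (5*(1 + 2*5) + 46)² = (5*(1 + 10) + 46)² = (5*11 + 46)² = (55 + 46)² = 101² = 10201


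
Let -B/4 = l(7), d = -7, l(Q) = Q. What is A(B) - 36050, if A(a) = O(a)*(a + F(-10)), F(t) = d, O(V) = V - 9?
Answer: -34755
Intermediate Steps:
O(V) = -9 + V
F(t) = -7
B = -28 (B = -4*7 = -28)
A(a) = (-9 + a)*(-7 + a) (A(a) = (-9 + a)*(a - 7) = (-9 + a)*(-7 + a))
A(B) - 36050 = (-9 - 28)*(-7 - 28) - 36050 = -37*(-35) - 36050 = 1295 - 36050 = -34755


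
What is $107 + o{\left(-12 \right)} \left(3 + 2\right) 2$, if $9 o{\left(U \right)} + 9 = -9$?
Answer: $87$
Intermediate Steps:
$o{\left(U \right)} = -2$ ($o{\left(U \right)} = -1 + \frac{1}{9} \left(-9\right) = -1 - 1 = -2$)
$107 + o{\left(-12 \right)} \left(3 + 2\right) 2 = 107 - 2 \left(3 + 2\right) 2 = 107 - 2 \cdot 5 \cdot 2 = 107 - 20 = 87$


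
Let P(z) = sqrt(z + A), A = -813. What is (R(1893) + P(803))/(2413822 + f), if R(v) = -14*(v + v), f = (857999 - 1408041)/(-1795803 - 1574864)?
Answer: -14888236139/678015892443 + 3370667*I*sqrt(10)/8136190709316 ≈ -0.021959 + 1.3101e-6*I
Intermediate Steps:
f = 550042/3370667 (f = -550042/(-3370667) = -550042*(-1/3370667) = 550042/3370667 ≈ 0.16318)
P(z) = sqrt(-813 + z) (P(z) = sqrt(z - 813) = sqrt(-813 + z))
R(v) = -28*v
(R(1893) + P(803))/(2413822 + f) = (-28*1893 + sqrt(-813 + 803))/(2413822 + 550042/3370667) = (-53004 + sqrt(-10))/(8136190709316/3370667) = (-53004 + I*sqrt(10))*(3370667/8136190709316) = -14888236139/678015892443 + 3370667*I*sqrt(10)/8136190709316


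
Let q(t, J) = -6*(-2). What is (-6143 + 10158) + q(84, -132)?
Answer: 4027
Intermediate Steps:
q(t, J) = 12
(-6143 + 10158) + q(84, -132) = (-6143 + 10158) + 12 = 4015 + 12 = 4027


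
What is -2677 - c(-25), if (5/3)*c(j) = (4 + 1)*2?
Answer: -2683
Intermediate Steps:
c(j) = 6 (c(j) = 3*((4 + 1)*2)/5 = 3*(5*2)/5 = (3/5)*10 = 6)
-2677 - c(-25) = -2677 - 1*6 = -2677 - 6 = -2683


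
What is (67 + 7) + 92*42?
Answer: 3938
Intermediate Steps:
(67 + 7) + 92*42 = 74 + 3864 = 3938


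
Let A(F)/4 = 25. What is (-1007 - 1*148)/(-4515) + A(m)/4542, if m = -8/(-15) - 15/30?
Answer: 27131/97653 ≈ 0.27783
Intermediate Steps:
m = 1/30 (m = -8*(-1/15) - 15*1/30 = 8/15 - ½ = 1/30 ≈ 0.033333)
A(F) = 100 (A(F) = 4*25 = 100)
(-1007 - 1*148)/(-4515) + A(m)/4542 = (-1007 - 1*148)/(-4515) + 100/4542 = (-1007 - 148)*(-1/4515) + 100*(1/4542) = -1155*(-1/4515) + 50/2271 = 11/43 + 50/2271 = 27131/97653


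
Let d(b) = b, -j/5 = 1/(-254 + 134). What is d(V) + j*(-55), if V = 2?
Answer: -7/24 ≈ -0.29167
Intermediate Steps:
j = 1/24 (j = -5/(-254 + 134) = -5/(-120) = -5*(-1/120) = 1/24 ≈ 0.041667)
d(V) + j*(-55) = 2 + (1/24)*(-55) = 2 - 55/24 = -7/24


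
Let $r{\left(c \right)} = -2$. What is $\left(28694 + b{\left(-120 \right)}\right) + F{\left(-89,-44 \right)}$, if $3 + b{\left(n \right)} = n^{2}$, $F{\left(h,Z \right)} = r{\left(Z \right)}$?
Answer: $43089$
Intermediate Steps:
$F{\left(h,Z \right)} = -2$
$b{\left(n \right)} = -3 + n^{2}$
$\left(28694 + b{\left(-120 \right)}\right) + F{\left(-89,-44 \right)} = \left(28694 - \left(3 - \left(-120\right)^{2}\right)\right) - 2 = \left(28694 + \left(-3 + 14400\right)\right) - 2 = \left(28694 + 14397\right) - 2 = 43091 - 2 = 43089$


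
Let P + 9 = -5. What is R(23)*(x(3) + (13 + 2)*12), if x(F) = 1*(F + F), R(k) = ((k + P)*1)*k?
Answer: 38502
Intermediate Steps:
P = -14 (P = -9 - 5 = -14)
R(k) = k*(-14 + k) (R(k) = ((k - 14)*1)*k = ((-14 + k)*1)*k = (-14 + k)*k = k*(-14 + k))
x(F) = 2*F (x(F) = 1*(2*F) = 2*F)
R(23)*(x(3) + (13 + 2)*12) = (23*(-14 + 23))*(2*3 + (13 + 2)*12) = (23*9)*(6 + 15*12) = 207*(6 + 180) = 207*186 = 38502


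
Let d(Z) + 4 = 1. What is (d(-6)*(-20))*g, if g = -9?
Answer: -540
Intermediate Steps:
d(Z) = -3 (d(Z) = -4 + 1 = -3)
(d(-6)*(-20))*g = -3*(-20)*(-9) = 60*(-9) = -540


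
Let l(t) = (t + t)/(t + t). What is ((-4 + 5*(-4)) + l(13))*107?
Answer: -2461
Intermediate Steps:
l(t) = 1 (l(t) = (2*t)/((2*t)) = (2*t)*(1/(2*t)) = 1)
((-4 + 5*(-4)) + l(13))*107 = ((-4 + 5*(-4)) + 1)*107 = ((-4 - 20) + 1)*107 = (-24 + 1)*107 = -23*107 = -2461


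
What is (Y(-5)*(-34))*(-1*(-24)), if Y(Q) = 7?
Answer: -5712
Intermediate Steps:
(Y(-5)*(-34))*(-1*(-24)) = (7*(-34))*(-1*(-24)) = -238*24 = -5712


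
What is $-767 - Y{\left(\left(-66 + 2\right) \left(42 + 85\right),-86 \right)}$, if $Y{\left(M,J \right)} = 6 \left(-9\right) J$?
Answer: $-5411$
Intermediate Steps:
$Y{\left(M,J \right)} = - 54 J$
$-767 - Y{\left(\left(-66 + 2\right) \left(42 + 85\right),-86 \right)} = -767 - \left(-54\right) \left(-86\right) = -767 - 4644 = -5411$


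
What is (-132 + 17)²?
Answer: 13225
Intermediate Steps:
(-132 + 17)² = (-115)² = 13225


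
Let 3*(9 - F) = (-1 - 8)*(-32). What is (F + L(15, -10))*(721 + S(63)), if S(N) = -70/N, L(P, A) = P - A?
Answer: -401698/9 ≈ -44633.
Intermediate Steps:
F = -87 (F = 9 - (-1 - 8)*(-32)/3 = 9 - (-3)*(-32) = 9 - ⅓*288 = 9 - 96 = -87)
(F + L(15, -10))*(721 + S(63)) = (-87 + (15 - 1*(-10)))*(721 - 70/63) = (-87 + (15 + 10))*(721 - 70*1/63) = (-87 + 25)*(721 - 10/9) = -62*6479/9 = -401698/9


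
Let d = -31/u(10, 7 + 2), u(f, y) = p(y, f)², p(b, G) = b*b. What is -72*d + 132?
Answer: 96476/729 ≈ 132.34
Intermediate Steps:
p(b, G) = b²
u(f, y) = y⁴ (u(f, y) = (y²)² = y⁴)
d = -31/6561 (d = -31/(7 + 2)⁴ = -31/(9⁴) = -31/6561 ≈ -0.0047249)
-72*d + 132 = -72*(-31/6561) + 132 = 248/729 + 132 = 96476/729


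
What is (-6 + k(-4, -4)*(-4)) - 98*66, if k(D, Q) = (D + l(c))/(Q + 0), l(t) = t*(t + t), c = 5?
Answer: -6428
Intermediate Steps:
l(t) = 2*t² (l(t) = t*(2*t) = 2*t²)
k(D, Q) = (50 + D)/Q (k(D, Q) = (D + 2*5²)/(Q + 0) = (D + 2*25)/Q = (D + 50)/Q = (50 + D)/Q)
(-6 + k(-4, -4)*(-4)) - 98*66 = (-6 + ((50 - 4)/(-4))*(-4)) - 98*66 = (-6 - ¼*46*(-4)) - 6468 = (-6 - 23/2*(-4)) - 6468 = (-6 + 46) - 6468 = 40 - 6468 = -6428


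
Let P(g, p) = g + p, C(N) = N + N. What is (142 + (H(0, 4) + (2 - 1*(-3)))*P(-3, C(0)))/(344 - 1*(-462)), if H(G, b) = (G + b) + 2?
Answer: 109/806 ≈ 0.13524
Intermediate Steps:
H(G, b) = 2 + G + b
C(N) = 2*N
(142 + (H(0, 4) + (2 - 1*(-3)))*P(-3, C(0)))/(344 - 1*(-462)) = (142 + ((2 + 0 + 4) + (2 - 1*(-3)))*(-3 + 2*0))/(344 - 1*(-462)) = (142 + (6 + (2 + 3))*(-3 + 0))/(344 + 462) = (142 + (6 + 5)*(-3))/806 = (142 + 11*(-3))*(1/806) = (142 - 33)*(1/806) = 109*(1/806) = 109/806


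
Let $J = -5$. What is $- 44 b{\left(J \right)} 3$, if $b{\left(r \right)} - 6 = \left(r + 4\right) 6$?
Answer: $0$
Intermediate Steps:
$b{\left(r \right)} = 30 + 6 r$ ($b{\left(r \right)} = 6 + \left(r + 4\right) 6 = 6 + \left(4 + r\right) 6 = 6 + \left(24 + 6 r\right) = 30 + 6 r$)
$- 44 b{\left(J \right)} 3 = - 44 \left(30 + 6 \left(-5\right)\right) 3 = - 44 \left(30 - 30\right) 3 = \left(-44\right) 0 \cdot 3 = 0 \cdot 3 = 0$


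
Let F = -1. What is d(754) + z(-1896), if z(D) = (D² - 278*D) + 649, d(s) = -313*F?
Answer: 4122866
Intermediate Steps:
d(s) = 313 (d(s) = -313*(-1) = 313)
z(D) = 649 + D² - 278*D
d(754) + z(-1896) = 313 + (649 + (-1896)² - 278*(-1896)) = 313 + (649 + 3594816 + 527088) = 313 + 4122553 = 4122866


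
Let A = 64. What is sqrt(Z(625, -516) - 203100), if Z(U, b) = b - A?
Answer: 4*I*sqrt(12730) ≈ 451.31*I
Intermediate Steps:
Z(U, b) = -64 + b (Z(U, b) = b - 1*64 = b - 64 = -64 + b)
sqrt(Z(625, -516) - 203100) = sqrt((-64 - 516) - 203100) = sqrt(-580 - 203100) = sqrt(-203680) = 4*I*sqrt(12730)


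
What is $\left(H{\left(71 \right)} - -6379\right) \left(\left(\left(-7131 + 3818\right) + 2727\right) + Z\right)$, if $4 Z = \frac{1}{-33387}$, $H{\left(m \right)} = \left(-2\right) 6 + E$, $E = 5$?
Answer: $- \frac{41555597499}{11129} \approx -3.734 \cdot 10^{6}$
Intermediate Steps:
$H{\left(m \right)} = -7$ ($H{\left(m \right)} = \left(-2\right) 6 + 5 = -12 + 5 = -7$)
$Z = - \frac{1}{133548}$ ($Z = \frac{1}{4 \left(-33387\right)} = \frac{1}{4} \left(- \frac{1}{33387}\right) = - \frac{1}{133548} \approx -7.4879 \cdot 10^{-6}$)
$\left(H{\left(71 \right)} - -6379\right) \left(\left(\left(-7131 + 3818\right) + 2727\right) + Z\right) = \left(-7 - -6379\right) \left(\left(\left(-7131 + 3818\right) + 2727\right) - \frac{1}{133548}\right) = \left(-7 + 6379\right) \left(\left(-3313 + 2727\right) - \frac{1}{133548}\right) = 6372 \left(-586 - \frac{1}{133548}\right) = 6372 \left(- \frac{78259129}{133548}\right) = - \frac{41555597499}{11129}$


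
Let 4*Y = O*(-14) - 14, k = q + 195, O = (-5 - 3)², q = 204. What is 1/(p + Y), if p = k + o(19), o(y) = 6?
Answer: 2/355 ≈ 0.0056338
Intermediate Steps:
O = 64 (O = (-8)² = 64)
k = 399 (k = 204 + 195 = 399)
p = 405 (p = 399 + 6 = 405)
Y = -455/2 (Y = (64*(-14) - 14)/4 = (-896 - 14)/4 = (¼)*(-910) = -455/2 ≈ -227.50)
1/(p + Y) = 1/(405 - 455/2) = 1/(355/2) = 2/355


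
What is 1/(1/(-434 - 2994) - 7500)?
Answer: -3428/25710001 ≈ -0.00013333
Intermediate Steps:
1/(1/(-434 - 2994) - 7500) = 1/(1/(-3428) - 7500) = 1/(-1/3428 - 7500) = 1/(-25710001/3428) = -3428/25710001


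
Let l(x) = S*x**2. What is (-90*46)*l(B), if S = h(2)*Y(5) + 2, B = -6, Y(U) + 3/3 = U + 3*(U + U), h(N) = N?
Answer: -10432800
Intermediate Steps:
Y(U) = -1 + 7*U (Y(U) = -1 + (U + 3*(U + U)) = -1 + (U + 3*(2*U)) = -1 + (U + 6*U) = -1 + 7*U)
S = 70 (S = 2*(-1 + 7*5) + 2 = 2*(-1 + 35) + 2 = 2*34 + 2 = 68 + 2 = 70)
l(x) = 70*x**2
(-90*46)*l(B) = (-90*46)*(70*(-6)**2) = -289800*36 = -4140*2520 = -10432800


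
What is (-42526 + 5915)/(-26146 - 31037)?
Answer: 36611/57183 ≈ 0.64024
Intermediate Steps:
(-42526 + 5915)/(-26146 - 31037) = -36611/(-57183) = -36611*(-1/57183) = 36611/57183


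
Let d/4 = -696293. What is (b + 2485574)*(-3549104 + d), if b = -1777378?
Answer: -4485908926096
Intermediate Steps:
d = -2785172 (d = 4*(-696293) = -2785172)
(b + 2485574)*(-3549104 + d) = (-1777378 + 2485574)*(-3549104 - 2785172) = 708196*(-6334276) = -4485908926096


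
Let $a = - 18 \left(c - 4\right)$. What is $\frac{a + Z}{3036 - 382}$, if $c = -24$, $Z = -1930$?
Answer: $- \frac{713}{1327} \approx -0.5373$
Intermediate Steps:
$a = 504$ ($a = - 18 \left(-24 - 4\right) = \left(-18\right) \left(-28\right) = 504$)
$\frac{a + Z}{3036 - 382} = \frac{504 - 1930}{3036 - 382} = - \frac{1426}{2654} = \left(-1426\right) \frac{1}{2654} = - \frac{713}{1327}$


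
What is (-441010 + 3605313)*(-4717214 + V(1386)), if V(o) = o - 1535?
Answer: -14927165892989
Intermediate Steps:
V(o) = -1535 + o
(-441010 + 3605313)*(-4717214 + V(1386)) = (-441010 + 3605313)*(-4717214 + (-1535 + 1386)) = 3164303*(-4717214 - 149) = 3164303*(-4717363) = -14927165892989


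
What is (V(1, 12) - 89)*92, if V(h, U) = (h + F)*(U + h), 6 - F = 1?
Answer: -1012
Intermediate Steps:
F = 5 (F = 6 - 1*1 = 6 - 1 = 5)
V(h, U) = (5 + h)*(U + h) (V(h, U) = (h + 5)*(U + h) = (5 + h)*(U + h))
(V(1, 12) - 89)*92 = ((1² + 5*12 + 5*1 + 12*1) - 89)*92 = ((1 + 60 + 5 + 12) - 89)*92 = (78 - 89)*92 = -11*92 = -1012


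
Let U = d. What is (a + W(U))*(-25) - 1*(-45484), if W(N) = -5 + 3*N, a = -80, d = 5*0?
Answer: 47609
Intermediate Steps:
d = 0
U = 0
(a + W(U))*(-25) - 1*(-45484) = (-80 + (-5 + 3*0))*(-25) - 1*(-45484) = (-80 + (-5 + 0))*(-25) + 45484 = (-80 - 5)*(-25) + 45484 = -85*(-25) + 45484 = 2125 + 45484 = 47609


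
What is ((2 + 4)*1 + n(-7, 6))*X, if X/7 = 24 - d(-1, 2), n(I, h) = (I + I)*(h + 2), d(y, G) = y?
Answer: -18550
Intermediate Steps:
n(I, h) = 2*I*(2 + h) (n(I, h) = (2*I)*(2 + h) = 2*I*(2 + h))
X = 175 (X = 7*(24 - 1*(-1)) = 7*(24 + 1) = 7*25 = 175)
((2 + 4)*1 + n(-7, 6))*X = ((2 + 4)*1 + 2*(-7)*(2 + 6))*175 = (6*1 + 2*(-7)*8)*175 = (6 - 112)*175 = -106*175 = -18550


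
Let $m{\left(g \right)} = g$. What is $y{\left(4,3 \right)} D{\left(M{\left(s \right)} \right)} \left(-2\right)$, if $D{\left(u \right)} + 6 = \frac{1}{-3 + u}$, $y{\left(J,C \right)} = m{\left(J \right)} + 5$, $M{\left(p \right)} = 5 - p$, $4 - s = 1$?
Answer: $126$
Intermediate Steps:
$s = 3$ ($s = 4 - 1 = 3$)
$y{\left(J,C \right)} = 5 + J$ ($y{\left(J,C \right)} = J + 5 = 5 + J$)
$D{\left(u \right)} = -6 + \frac{1}{-3 + u}$
$y{\left(4,3 \right)} D{\left(M{\left(s \right)} \right)} \left(-2\right) = \left(5 + 4\right) \frac{19 - 6 \left(5 - 3\right)}{-3 + \left(5 - 3\right)} \left(-2\right) = 9 \frac{19 - 6 \left(5 - 3\right)}{-3 + \left(5 - 3\right)} \left(-2\right) = 9 \frac{19 - 12}{-3 + 2} \left(-2\right) = 9 \frac{19 - 12}{-1} \left(-2\right) = 9 \left(\left(-1\right) 7\right) \left(-2\right) = 9 \left(-7\right) \left(-2\right) = \left(-63\right) \left(-2\right) = 126$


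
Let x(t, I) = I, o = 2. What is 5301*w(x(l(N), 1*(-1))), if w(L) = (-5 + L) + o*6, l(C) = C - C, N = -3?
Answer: 31806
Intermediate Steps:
l(C) = 0
w(L) = 7 + L (w(L) = (-5 + L) + 2*6 = (-5 + L) + 12 = 7 + L)
5301*w(x(l(N), 1*(-1))) = 5301*(7 + 1*(-1)) = 5301*(7 - 1) = 5301*6 = 31806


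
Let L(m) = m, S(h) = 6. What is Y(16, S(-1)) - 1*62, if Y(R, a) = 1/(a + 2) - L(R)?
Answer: -623/8 ≈ -77.875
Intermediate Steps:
Y(R, a) = 1/(2 + a) - R (Y(R, a) = 1/(a + 2) - R = 1/(2 + a) - R)
Y(16, S(-1)) - 1*62 = (1 - 2*16 - 1*16*6)/(2 + 6) - 1*62 = (1 - 32 - 96)/8 - 62 = (⅛)*(-127) - 62 = -127/8 - 62 = -623/8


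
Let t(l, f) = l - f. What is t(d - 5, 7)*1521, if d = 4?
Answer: -12168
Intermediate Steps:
t(d - 5, 7)*1521 = ((4 - 5) - 1*7)*1521 = (-1 - 7)*1521 = -8*1521 = -12168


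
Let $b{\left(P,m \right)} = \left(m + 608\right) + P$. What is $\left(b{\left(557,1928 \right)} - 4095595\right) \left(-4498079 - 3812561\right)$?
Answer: $34011310821280$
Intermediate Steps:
$b{\left(P,m \right)} = 608 + P + m$ ($b{\left(P,m \right)} = \left(608 + m\right) + P = 608 + P + m$)
$\left(b{\left(557,1928 \right)} - 4095595\right) \left(-4498079 - 3812561\right) = \left(\left(608 + 557 + 1928\right) - 4095595\right) \left(-4498079 - 3812561\right) = \left(3093 - 4095595\right) \left(-8310640\right) = \left(-4092502\right) \left(-8310640\right) = 34011310821280$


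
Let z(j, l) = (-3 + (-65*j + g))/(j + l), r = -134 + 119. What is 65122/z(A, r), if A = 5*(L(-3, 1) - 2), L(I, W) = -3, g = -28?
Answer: -1302440/797 ≈ -1634.2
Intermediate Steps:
r = -15
A = -25 (A = 5*(-3 - 2) = 5*(-5) = -25)
z(j, l) = (-31 - 65*j)/(j + l) (z(j, l) = (-3 + (-65*j - 28))/(j + l) = (-3 + (-28 - 65*j))/(j + l) = (-31 - 65*j)/(j + l))
65122/z(A, r) = 65122/(((-31 - 65*(-25))/(-25 - 15))) = 65122/(((-31 + 1625)/(-40))) = 65122/((-1/40*1594)) = 65122/(-797/20) = 65122*(-20/797) = -1302440/797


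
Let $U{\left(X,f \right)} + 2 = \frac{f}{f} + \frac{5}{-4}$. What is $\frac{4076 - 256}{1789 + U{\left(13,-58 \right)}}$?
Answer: $\frac{15280}{7147} \approx 2.138$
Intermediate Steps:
$U{\left(X,f \right)} = - \frac{9}{4}$ ($U{\left(X,f \right)} = -2 + \left(\frac{f}{f} + \frac{5}{-4}\right) = -2 + \left(1 + 5 \left(- \frac{1}{4}\right)\right) = -2 + \left(1 - \frac{5}{4}\right) = -2 - \frac{1}{4} = - \frac{9}{4}$)
$\frac{4076 - 256}{1789 + U{\left(13,-58 \right)}} = \frac{4076 - 256}{1789 - \frac{9}{4}} = \frac{4076 - 256}{\frac{7147}{4}} = 3820 \cdot \frac{4}{7147} = \frac{15280}{7147}$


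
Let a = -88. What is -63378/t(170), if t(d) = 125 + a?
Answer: -63378/37 ≈ -1712.9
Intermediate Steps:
t(d) = 37 (t(d) = 125 - 88 = 37)
-63378/t(170) = -63378/37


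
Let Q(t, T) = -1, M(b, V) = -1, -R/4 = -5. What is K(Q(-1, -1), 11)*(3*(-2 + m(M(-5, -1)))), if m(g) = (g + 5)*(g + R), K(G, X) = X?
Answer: 2442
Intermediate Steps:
R = 20 (R = -4*(-5) = 20)
m(g) = (5 + g)*(20 + g) (m(g) = (g + 5)*(g + 20) = (5 + g)*(20 + g))
K(Q(-1, -1), 11)*(3*(-2 + m(M(-5, -1)))) = 11*(3*(-2 + (100 + (-1)² + 25*(-1)))) = 11*(3*(-2 + (100 + 1 - 25))) = 11*(3*(-2 + 76)) = 11*(3*74) = 11*222 = 2442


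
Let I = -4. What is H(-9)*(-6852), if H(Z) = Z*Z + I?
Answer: -527604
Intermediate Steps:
H(Z) = -4 + Z² (H(Z) = Z*Z - 4 = Z² - 4 = -4 + Z²)
H(-9)*(-6852) = (-4 + (-9)²)*(-6852) = (-4 + 81)*(-6852) = 77*(-6852) = -527604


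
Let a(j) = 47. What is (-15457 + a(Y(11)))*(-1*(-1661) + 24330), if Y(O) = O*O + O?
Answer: -400521310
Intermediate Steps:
Y(O) = O + O² (Y(O) = O² + O = O + O²)
(-15457 + a(Y(11)))*(-1*(-1661) + 24330) = (-15457 + 47)*(-1*(-1661) + 24330) = -15410*(1661 + 24330) = -15410*25991 = -400521310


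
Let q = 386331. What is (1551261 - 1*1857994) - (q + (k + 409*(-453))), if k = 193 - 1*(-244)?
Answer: -508224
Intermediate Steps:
k = 437 (k = 193 + 244 = 437)
(1551261 - 1*1857994) - (q + (k + 409*(-453))) = (1551261 - 1*1857994) - (386331 + (437 + 409*(-453))) = (1551261 - 1857994) - (386331 + (437 - 185277)) = -306733 - (386331 - 184840) = -306733 - 1*201491 = -306733 - 201491 = -508224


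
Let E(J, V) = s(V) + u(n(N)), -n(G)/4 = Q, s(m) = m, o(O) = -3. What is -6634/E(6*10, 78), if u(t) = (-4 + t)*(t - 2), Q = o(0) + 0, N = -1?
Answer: -3317/79 ≈ -41.987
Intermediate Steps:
Q = -3 (Q = -3 + 0 = -3)
n(G) = 12 (n(G) = -4*(-3) = 12)
u(t) = (-4 + t)*(-2 + t)
E(J, V) = 80 + V (E(J, V) = V + (8 + 12**2 - 6*12) = V + (8 + 144 - 72) = V + 80 = 80 + V)
-6634/E(6*10, 78) = -6634/(80 + 78) = -6634/158 = -6634*1/158 = -3317/79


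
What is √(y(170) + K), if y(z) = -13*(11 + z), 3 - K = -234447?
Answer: √232097 ≈ 481.76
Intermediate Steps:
K = 234450 (K = 3 - 1*(-234447) = 3 + 234447 = 234450)
y(z) = -143 - 13*z
√(y(170) + K) = √((-143 - 13*170) + 234450) = √((-143 - 2210) + 234450) = √(-2353 + 234450) = √232097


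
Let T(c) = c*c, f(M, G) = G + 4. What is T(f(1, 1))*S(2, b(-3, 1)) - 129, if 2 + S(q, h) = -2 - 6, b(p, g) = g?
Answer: -379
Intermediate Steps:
f(M, G) = 4 + G
S(q, h) = -10 (S(q, h) = -2 + (-2 - 6) = -2 - 8 = -10)
T(c) = c²
T(f(1, 1))*S(2, b(-3, 1)) - 129 = (4 + 1)²*(-10) - 129 = 5²*(-10) - 129 = 25*(-10) - 129 = -250 - 129 = -379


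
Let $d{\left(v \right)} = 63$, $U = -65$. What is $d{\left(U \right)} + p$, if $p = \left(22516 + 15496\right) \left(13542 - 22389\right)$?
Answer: $-336292101$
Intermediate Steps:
$p = -336292164$ ($p = 38012 \left(-8847\right) = -336292164$)
$d{\left(U \right)} + p = 63 - 336292164 = -336292101$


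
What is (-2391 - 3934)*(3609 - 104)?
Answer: -22169125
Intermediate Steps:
(-2391 - 3934)*(3609 - 104) = -6325*3505 = -22169125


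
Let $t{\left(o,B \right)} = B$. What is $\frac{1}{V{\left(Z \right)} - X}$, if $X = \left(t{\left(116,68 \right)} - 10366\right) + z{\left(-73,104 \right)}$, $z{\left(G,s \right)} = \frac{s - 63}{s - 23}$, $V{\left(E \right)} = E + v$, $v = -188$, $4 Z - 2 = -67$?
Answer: $\frac{324}{3270211} \approx 9.9076 \cdot 10^{-5}$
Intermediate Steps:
$Z = - \frac{65}{4}$ ($Z = \frac{1}{2} + \frac{1}{4} \left(-67\right) = \frac{1}{2} - \frac{67}{4} = - \frac{65}{4} \approx -16.25$)
$V{\left(E \right)} = -188 + E$ ($V{\left(E \right)} = E - 188 = -188 + E$)
$z{\left(G,s \right)} = \frac{-63 + s}{-23 + s}$
$X = - \frac{834097}{81}$ ($X = \left(68 - 10366\right) + \frac{-63 + 104}{-23 + 104} = -10298 + \frac{1}{81} \cdot 41 = -10298 + \frac{41}{81} = - \frac{834097}{81} \approx -10298.0$)
$\frac{1}{V{\left(Z \right)} - X} = \frac{1}{\left(-188 - \frac{65}{4}\right) - - \frac{834097}{81}} = \frac{1}{- \frac{817}{4} + \frac{834097}{81}} = \frac{1}{\frac{3270211}{324}} = \frac{324}{3270211}$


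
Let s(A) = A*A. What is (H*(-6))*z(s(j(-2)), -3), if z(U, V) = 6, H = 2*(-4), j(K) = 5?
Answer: 288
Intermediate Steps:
s(A) = A²
H = -8
(H*(-6))*z(s(j(-2)), -3) = -8*(-6)*6 = 48*6 = 288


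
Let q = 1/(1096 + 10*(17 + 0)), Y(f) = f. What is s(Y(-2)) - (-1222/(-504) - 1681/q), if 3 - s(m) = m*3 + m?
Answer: 536294953/252 ≈ 2.1282e+6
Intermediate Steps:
s(m) = 3 - 4*m (s(m) = 3 - (m*3 + m) = 3 - (3*m + m) = 3 - 4*m)
q = 1/1266 (q = 1/(1096 + 10*17) = 1/(1096 + 170) = 1/1266 ≈ 0.00078989)
s(Y(-2)) - (-1222/(-504) - 1681/q) = (3 - 4*(-2)) - (-1222/(-504) - 1681/1/1266) = (3 + 8) - (-1222*(-1/504) - 1681*1266) = 11 - (611/252 - 2128146) = 11 - 1*(-536292181/252) = 11 + 536292181/252 = 536294953/252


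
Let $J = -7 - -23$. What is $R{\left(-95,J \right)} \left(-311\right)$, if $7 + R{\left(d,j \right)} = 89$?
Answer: $-25502$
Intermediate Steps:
$J = 16$ ($J = -7 + 23 = 16$)
$R{\left(d,j \right)} = 82$ ($R{\left(d,j \right)} = -7 + 89 = 82$)
$R{\left(-95,J \right)} \left(-311\right) = 82 \left(-311\right) = -25502$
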